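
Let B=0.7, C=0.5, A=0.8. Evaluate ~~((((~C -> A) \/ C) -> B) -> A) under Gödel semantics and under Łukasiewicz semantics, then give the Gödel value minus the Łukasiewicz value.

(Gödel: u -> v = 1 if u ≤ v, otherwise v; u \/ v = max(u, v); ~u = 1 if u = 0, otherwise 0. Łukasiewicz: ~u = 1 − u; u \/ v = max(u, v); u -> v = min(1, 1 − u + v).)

0.00

Gödel evaluation:
  ~C: Gödel ¬ of 0.5 = 0 (operand ≠ 0)
  (~C -> A): 0 ≤ 0.8, so result = 1
  ((~C -> A) \/ C) = max(1, 0.5) = 1
  (((~C -> A) \/ C) -> B): 1 > 0.7, so result = 0.7
  ((((~C -> A) \/ C) -> B) -> A): 0.7 ≤ 0.8, so result = 1
  ~((((~C -> A) \/ C) -> B) -> A): Gödel ¬ of 1 = 0 (operand ≠ 0)
  ~~((((~C -> A) \/ C) -> B) -> A): Gödel ¬ of 0 = 1 (operand is 0)
  Gödel value = 1
Łukasiewicz evaluation:
  ~C: Łukasiewicz ¬ gives 1 − 0.5 = 0.5
  (~C -> A): min(1, 1 − 0.5 + 0.8) = 1
  ((~C -> A) \/ C) = max(1, 0.5) = 1
  (((~C -> A) \/ C) -> B): min(1, 1 − 1 + 0.7) = 0.7
  ((((~C -> A) \/ C) -> B) -> A): min(1, 1 − 0.7 + 0.8) = 1
  ~((((~C -> A) \/ C) -> B) -> A): Łukasiewicz ¬ gives 1 − 1 = 0
  ~~((((~C -> A) \/ C) -> B) -> A): Łukasiewicz ¬ gives 1 − 0 = 1
  Łukasiewicz value = 1
Difference: 1 − 1 = 0.00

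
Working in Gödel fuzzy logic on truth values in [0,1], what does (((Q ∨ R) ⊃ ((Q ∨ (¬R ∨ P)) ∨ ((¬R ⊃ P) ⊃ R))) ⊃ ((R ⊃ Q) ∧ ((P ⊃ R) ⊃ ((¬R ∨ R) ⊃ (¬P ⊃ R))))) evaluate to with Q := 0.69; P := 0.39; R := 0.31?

1.00

(Q ∨ R) = max(0.69, 0.31) = 0.69
¬R: Gödel ¬ of 0.31 = 0 (operand ≠ 0)
(¬R ∨ P) = max(0, 0.39) = 0.39
(Q ∨ (¬R ∨ P)) = max(0.69, 0.39) = 0.69
¬R: Gödel ¬ of 0.31 = 0 (operand ≠ 0)
(¬R ⊃ P): 0 ≤ 0.39, so result = 1
((¬R ⊃ P) ⊃ R): 1 > 0.31, so result = 0.31
((Q ∨ (¬R ∨ P)) ∨ ((¬R ⊃ P) ⊃ R)) = max(0.69, 0.31) = 0.69
((Q ∨ R) ⊃ ((Q ∨ (¬R ∨ P)) ∨ ((¬R ⊃ P) ⊃ R))): 0.69 ≤ 0.69, so result = 1
(R ⊃ Q): 0.31 ≤ 0.69, so result = 1
(P ⊃ R): 0.39 > 0.31, so result = 0.31
¬R: Gödel ¬ of 0.31 = 0 (operand ≠ 0)
(¬R ∨ R) = max(0, 0.31) = 0.31
¬P: Gödel ¬ of 0.39 = 0 (operand ≠ 0)
(¬P ⊃ R): 0 ≤ 0.31, so result = 1
((¬R ∨ R) ⊃ (¬P ⊃ R)): 0.31 ≤ 1, so result = 1
((P ⊃ R) ⊃ ((¬R ∨ R) ⊃ (¬P ⊃ R))): 0.31 ≤ 1, so result = 1
((R ⊃ Q) ∧ ((P ⊃ R) ⊃ ((¬R ∨ R) ⊃ (¬P ⊃ R)))) = min(1, 1) = 1
(((Q ∨ R) ⊃ ((Q ∨ (¬R ∨ P)) ∨ ((¬R ⊃ P) ⊃ R))) ⊃ ((R ⊃ Q) ∧ ((P ⊃ R) ⊃ ((¬R ∨ R) ⊃ (¬P ⊃ R))))): 1 ≤ 1, so result = 1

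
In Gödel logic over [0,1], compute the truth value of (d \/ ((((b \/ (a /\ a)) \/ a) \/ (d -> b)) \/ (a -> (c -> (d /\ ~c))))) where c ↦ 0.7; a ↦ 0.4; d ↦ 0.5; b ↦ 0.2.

0.50

(a /\ a) = min(0.4, 0.4) = 0.4
(b \/ (a /\ a)) = max(0.2, 0.4) = 0.4
((b \/ (a /\ a)) \/ a) = max(0.4, 0.4) = 0.4
(d -> b): 0.5 > 0.2, so result = 0.2
(((b \/ (a /\ a)) \/ a) \/ (d -> b)) = max(0.4, 0.2) = 0.4
~c: Gödel ¬ of 0.7 = 0 (operand ≠ 0)
(d /\ ~c) = min(0.5, 0) = 0
(c -> (d /\ ~c)): 0.7 > 0, so result = 0
(a -> (c -> (d /\ ~c))): 0.4 > 0, so result = 0
((((b \/ (a /\ a)) \/ a) \/ (d -> b)) \/ (a -> (c -> (d /\ ~c)))) = max(0.4, 0) = 0.4
(d \/ ((((b \/ (a /\ a)) \/ a) \/ (d -> b)) \/ (a -> (c -> (d /\ ~c))))) = max(0.5, 0.4) = 0.5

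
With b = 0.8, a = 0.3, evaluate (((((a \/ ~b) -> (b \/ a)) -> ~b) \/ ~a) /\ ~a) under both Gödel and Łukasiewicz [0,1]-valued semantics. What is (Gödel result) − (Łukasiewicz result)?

Gödel evaluation:
  ~b: Gödel ¬ of 0.8 = 0 (operand ≠ 0)
  (a \/ ~b) = max(0.3, 0) = 0.3
  (b \/ a) = max(0.8, 0.3) = 0.8
  ((a \/ ~b) -> (b \/ a)): 0.3 ≤ 0.8, so result = 1
  ~b: Gödel ¬ of 0.8 = 0 (operand ≠ 0)
  (((a \/ ~b) -> (b \/ a)) -> ~b): 1 > 0, so result = 0
  ~a: Gödel ¬ of 0.3 = 0 (operand ≠ 0)
  ((((a \/ ~b) -> (b \/ a)) -> ~b) \/ ~a) = max(0, 0) = 0
  ~a: Gödel ¬ of 0.3 = 0 (operand ≠ 0)
  (((((a \/ ~b) -> (b \/ a)) -> ~b) \/ ~a) /\ ~a) = min(0, 0) = 0
  Gödel value = 0
Łukasiewicz evaluation:
  ~b: Łukasiewicz ¬ gives 1 − 0.8 = 0.2
  (a \/ ~b) = max(0.3, 0.2) = 0.3
  (b \/ a) = max(0.8, 0.3) = 0.8
  ((a \/ ~b) -> (b \/ a)): min(1, 1 − 0.3 + 0.8) = 1
  ~b: Łukasiewicz ¬ gives 1 − 0.8 = 0.2
  (((a \/ ~b) -> (b \/ a)) -> ~b): min(1, 1 − 1 + 0.2) = 0.2
  ~a: Łukasiewicz ¬ gives 1 − 0.3 = 0.7
  ((((a \/ ~b) -> (b \/ a)) -> ~b) \/ ~a) = max(0.2, 0.7) = 0.7
  ~a: Łukasiewicz ¬ gives 1 − 0.3 = 0.7
  (((((a \/ ~b) -> (b \/ a)) -> ~b) \/ ~a) /\ ~a) = min(0.7, 0.7) = 0.7
  Łukasiewicz value = 0.7
Difference: 0 − 0.7 = -0.70

-0.70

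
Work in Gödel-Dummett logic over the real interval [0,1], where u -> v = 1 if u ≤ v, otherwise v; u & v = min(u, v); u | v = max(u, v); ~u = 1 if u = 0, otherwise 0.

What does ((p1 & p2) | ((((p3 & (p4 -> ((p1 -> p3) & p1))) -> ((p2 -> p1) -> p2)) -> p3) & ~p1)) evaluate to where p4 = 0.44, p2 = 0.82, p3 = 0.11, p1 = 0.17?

(p1 & p2) = min(0.17, 0.82) = 0.17
(p1 -> p3): 0.17 > 0.11, so result = 0.11
((p1 -> p3) & p1) = min(0.11, 0.17) = 0.11
(p4 -> ((p1 -> p3) & p1)): 0.44 > 0.11, so result = 0.11
(p3 & (p4 -> ((p1 -> p3) & p1))) = min(0.11, 0.11) = 0.11
(p2 -> p1): 0.82 > 0.17, so result = 0.17
((p2 -> p1) -> p2): 0.17 ≤ 0.82, so result = 1
((p3 & (p4 -> ((p1 -> p3) & p1))) -> ((p2 -> p1) -> p2)): 0.11 ≤ 1, so result = 1
(((p3 & (p4 -> ((p1 -> p3) & p1))) -> ((p2 -> p1) -> p2)) -> p3): 1 > 0.11, so result = 0.11
~p1: Gödel ¬ of 0.17 = 0 (operand ≠ 0)
((((p3 & (p4 -> ((p1 -> p3) & p1))) -> ((p2 -> p1) -> p2)) -> p3) & ~p1) = min(0.11, 0) = 0
((p1 & p2) | ((((p3 & (p4 -> ((p1 -> p3) & p1))) -> ((p2 -> p1) -> p2)) -> p3) & ~p1)) = max(0.17, 0) = 0.17

0.17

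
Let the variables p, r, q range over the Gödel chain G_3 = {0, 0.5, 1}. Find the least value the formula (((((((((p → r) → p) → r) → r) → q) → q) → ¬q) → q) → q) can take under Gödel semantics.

0.50

The minimum is attained at p = 0, r = 0, q = 0.5:
  (p → r): 0 ≤ 0, so result = 1
  ((p → r) → p): 1 > 0, so result = 0
  (((p → r) → p) → r): 0 ≤ 0, so result = 1
  ((((p → r) → p) → r) → r): 1 > 0, so result = 0
  (((((p → r) → p) → r) → r) → q): 0 ≤ 0.5, so result = 1
  ((((((p → r) → p) → r) → r) → q) → q): 1 > 0.5, so result = 0.5
  ¬q: Gödel ¬ of 0.5 = 0 (operand ≠ 0)
  (((((((p → r) → p) → r) → r) → q) → q) → ¬q): 0.5 > 0, so result = 0
  ((((((((p → r) → p) → r) → r) → q) → q) → ¬q) → q): 0 ≤ 0.5, so result = 1
  (((((((((p → r) → p) → r) → r) → q) → q) → ¬q) → q) → q): 1 > 0.5, so result = 0.5
Checking all 27 assignments confirms none give a value below 0.50.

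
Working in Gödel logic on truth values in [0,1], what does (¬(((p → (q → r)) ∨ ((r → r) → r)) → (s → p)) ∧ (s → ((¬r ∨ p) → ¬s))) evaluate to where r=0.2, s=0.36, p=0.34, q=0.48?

(q → r): 0.48 > 0.2, so result = 0.2
(p → (q → r)): 0.34 > 0.2, so result = 0.2
(r → r): 0.2 ≤ 0.2, so result = 1
((r → r) → r): 1 > 0.2, so result = 0.2
((p → (q → r)) ∨ ((r → r) → r)) = max(0.2, 0.2) = 0.2
(s → p): 0.36 > 0.34, so result = 0.34
(((p → (q → r)) ∨ ((r → r) → r)) → (s → p)): 0.2 ≤ 0.34, so result = 1
¬(((p → (q → r)) ∨ ((r → r) → r)) → (s → p)): Gödel ¬ of 1 = 0 (operand ≠ 0)
¬r: Gödel ¬ of 0.2 = 0 (operand ≠ 0)
(¬r ∨ p) = max(0, 0.34) = 0.34
¬s: Gödel ¬ of 0.36 = 0 (operand ≠ 0)
((¬r ∨ p) → ¬s): 0.34 > 0, so result = 0
(s → ((¬r ∨ p) → ¬s)): 0.36 > 0, so result = 0
(¬(((p → (q → r)) ∨ ((r → r) → r)) → (s → p)) ∧ (s → ((¬r ∨ p) → ¬s))) = min(0, 0) = 0

0.00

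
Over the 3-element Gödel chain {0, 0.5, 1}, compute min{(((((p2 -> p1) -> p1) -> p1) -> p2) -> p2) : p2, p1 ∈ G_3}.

The minimum is attained at p2 = 0.5, p1 = 0:
  (p2 -> p1): 0.5 > 0, so result = 0
  ((p2 -> p1) -> p1): 0 ≤ 0, so result = 1
  (((p2 -> p1) -> p1) -> p1): 1 > 0, so result = 0
  ((((p2 -> p1) -> p1) -> p1) -> p2): 0 ≤ 0.5, so result = 1
  (((((p2 -> p1) -> p1) -> p1) -> p2) -> p2): 1 > 0.5, so result = 0.5
Checking all 9 assignments confirms none give a value below 0.50.

0.50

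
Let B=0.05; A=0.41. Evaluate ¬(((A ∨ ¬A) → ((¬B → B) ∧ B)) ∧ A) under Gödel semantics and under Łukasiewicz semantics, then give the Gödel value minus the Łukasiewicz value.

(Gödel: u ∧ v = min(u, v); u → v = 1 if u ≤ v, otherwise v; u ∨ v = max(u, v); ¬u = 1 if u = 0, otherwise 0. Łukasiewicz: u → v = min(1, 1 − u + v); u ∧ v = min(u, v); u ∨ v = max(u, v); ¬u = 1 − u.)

Gödel evaluation:
  ¬A: Gödel ¬ of 0.41 = 0 (operand ≠ 0)
  (A ∨ ¬A) = max(0.41, 0) = 0.41
  ¬B: Gödel ¬ of 0.05 = 0 (operand ≠ 0)
  (¬B → B): 0 ≤ 0.05, so result = 1
  ((¬B → B) ∧ B) = min(1, 0.05) = 0.05
  ((A ∨ ¬A) → ((¬B → B) ∧ B)): 0.41 > 0.05, so result = 0.05
  (((A ∨ ¬A) → ((¬B → B) ∧ B)) ∧ A) = min(0.05, 0.41) = 0.05
  ¬(((A ∨ ¬A) → ((¬B → B) ∧ B)) ∧ A): Gödel ¬ of 0.05 = 0 (operand ≠ 0)
  Gödel value = 0
Łukasiewicz evaluation:
  ¬A: Łukasiewicz ¬ gives 1 − 0.41 = 0.59
  (A ∨ ¬A) = max(0.41, 0.59) = 0.59
  ¬B: Łukasiewicz ¬ gives 1 − 0.05 = 0.95
  (¬B → B): min(1, 1 − 0.95 + 0.05) = 0.1
  ((¬B → B) ∧ B) = min(0.1, 0.05) = 0.05
  ((A ∨ ¬A) → ((¬B → B) ∧ B)): min(1, 1 − 0.59 + 0.05) = 0.46
  (((A ∨ ¬A) → ((¬B → B) ∧ B)) ∧ A) = min(0.46, 0.41) = 0.41
  ¬(((A ∨ ¬A) → ((¬B → B) ∧ B)) ∧ A): Łukasiewicz ¬ gives 1 − 0.41 = 0.59
  Łukasiewicz value = 0.59
Difference: 0 − 0.59 = -0.59

-0.59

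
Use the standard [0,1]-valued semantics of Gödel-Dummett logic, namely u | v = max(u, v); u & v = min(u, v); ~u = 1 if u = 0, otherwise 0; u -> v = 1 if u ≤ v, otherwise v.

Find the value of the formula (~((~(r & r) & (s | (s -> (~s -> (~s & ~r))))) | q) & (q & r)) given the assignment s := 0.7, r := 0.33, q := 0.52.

(r & r) = min(0.33, 0.33) = 0.33
~(r & r): Gödel ¬ of 0.33 = 0 (operand ≠ 0)
~s: Gödel ¬ of 0.7 = 0 (operand ≠ 0)
~s: Gödel ¬ of 0.7 = 0 (operand ≠ 0)
~r: Gödel ¬ of 0.33 = 0 (operand ≠ 0)
(~s & ~r) = min(0, 0) = 0
(~s -> (~s & ~r)): 0 ≤ 0, so result = 1
(s -> (~s -> (~s & ~r))): 0.7 ≤ 1, so result = 1
(s | (s -> (~s -> (~s & ~r)))) = max(0.7, 1) = 1
(~(r & r) & (s | (s -> (~s -> (~s & ~r))))) = min(0, 1) = 0
((~(r & r) & (s | (s -> (~s -> (~s & ~r))))) | q) = max(0, 0.52) = 0.52
~((~(r & r) & (s | (s -> (~s -> (~s & ~r))))) | q): Gödel ¬ of 0.52 = 0 (operand ≠ 0)
(q & r) = min(0.52, 0.33) = 0.33
(~((~(r & r) & (s | (s -> (~s -> (~s & ~r))))) | q) & (q & r)) = min(0, 0.33) = 0

0.00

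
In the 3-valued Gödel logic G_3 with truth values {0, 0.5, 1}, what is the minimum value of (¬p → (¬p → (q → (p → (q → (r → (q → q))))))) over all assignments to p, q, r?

1.00

Every assignment gives 1. For instance at p = 0, q = 0, r = 0:
  ¬p: Gödel ¬ of 0 = 1 (operand is 0)
  ¬p: Gödel ¬ of 0 = 1 (operand is 0)
  (q → q): 0 ≤ 0, so result = 1
  (r → (q → q)): 0 ≤ 1, so result = 1
  (q → (r → (q → q))): 0 ≤ 1, so result = 1
  (p → (q → (r → (q → q)))): 0 ≤ 1, so result = 1
  (q → (p → (q → (r → (q → q))))): 0 ≤ 1, so result = 1
  (¬p → (q → (p → (q → (r → (q → q)))))): 1 ≤ 1, so result = 1
  (¬p → (¬p → (q → (p → (q → (r → (q → q))))))): 1 ≤ 1, so result = 1
All 27 assignments give value 1 — the formula is a G_3-tautology.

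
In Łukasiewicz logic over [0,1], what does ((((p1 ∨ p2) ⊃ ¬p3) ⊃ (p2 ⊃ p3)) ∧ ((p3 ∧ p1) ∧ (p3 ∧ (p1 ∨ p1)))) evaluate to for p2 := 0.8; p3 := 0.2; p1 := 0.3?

0.20

(p1 ∨ p2) = max(0.3, 0.8) = 0.8
¬p3: Łukasiewicz ¬ gives 1 − 0.2 = 0.8
((p1 ∨ p2) ⊃ ¬p3): min(1, 1 − 0.8 + 0.8) = 1
(p2 ⊃ p3): min(1, 1 − 0.8 + 0.2) = 0.4
(((p1 ∨ p2) ⊃ ¬p3) ⊃ (p2 ⊃ p3)): min(1, 1 − 1 + 0.4) = 0.4
(p3 ∧ p1) = min(0.2, 0.3) = 0.2
(p1 ∨ p1) = max(0.3, 0.3) = 0.3
(p3 ∧ (p1 ∨ p1)) = min(0.2, 0.3) = 0.2
((p3 ∧ p1) ∧ (p3 ∧ (p1 ∨ p1))) = min(0.2, 0.2) = 0.2
((((p1 ∨ p2) ⊃ ¬p3) ⊃ (p2 ⊃ p3)) ∧ ((p3 ∧ p1) ∧ (p3 ∧ (p1 ∨ p1)))) = min(0.4, 0.2) = 0.2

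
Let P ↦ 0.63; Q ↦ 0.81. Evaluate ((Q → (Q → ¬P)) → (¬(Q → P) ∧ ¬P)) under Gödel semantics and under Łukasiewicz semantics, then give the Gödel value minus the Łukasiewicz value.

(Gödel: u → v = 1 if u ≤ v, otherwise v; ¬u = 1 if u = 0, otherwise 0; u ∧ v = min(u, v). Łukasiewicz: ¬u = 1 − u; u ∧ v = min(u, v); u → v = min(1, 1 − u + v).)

Gödel evaluation:
  ¬P: Gödel ¬ of 0.63 = 0 (operand ≠ 0)
  (Q → ¬P): 0.81 > 0, so result = 0
  (Q → (Q → ¬P)): 0.81 > 0, so result = 0
  (Q → P): 0.81 > 0.63, so result = 0.63
  ¬(Q → P): Gödel ¬ of 0.63 = 0 (operand ≠ 0)
  ¬P: Gödel ¬ of 0.63 = 0 (operand ≠ 0)
  (¬(Q → P) ∧ ¬P) = min(0, 0) = 0
  ((Q → (Q → ¬P)) → (¬(Q → P) ∧ ¬P)): 0 ≤ 0, so result = 1
  Gödel value = 1
Łukasiewicz evaluation:
  ¬P: Łukasiewicz ¬ gives 1 − 0.63 = 0.37
  (Q → ¬P): min(1, 1 − 0.81 + 0.37) = 0.56
  (Q → (Q → ¬P)): min(1, 1 − 0.81 + 0.56) = 0.75
  (Q → P): min(1, 1 − 0.81 + 0.63) = 0.82
  ¬(Q → P): Łukasiewicz ¬ gives 1 − 0.82 = 0.18
  ¬P: Łukasiewicz ¬ gives 1 − 0.63 = 0.37
  (¬(Q → P) ∧ ¬P) = min(0.18, 0.37) = 0.18
  ((Q → (Q → ¬P)) → (¬(Q → P) ∧ ¬P)): min(1, 1 − 0.75 + 0.18) = 0.43
  Łukasiewicz value = 0.43
Difference: 1 − 0.43 = 0.57

0.57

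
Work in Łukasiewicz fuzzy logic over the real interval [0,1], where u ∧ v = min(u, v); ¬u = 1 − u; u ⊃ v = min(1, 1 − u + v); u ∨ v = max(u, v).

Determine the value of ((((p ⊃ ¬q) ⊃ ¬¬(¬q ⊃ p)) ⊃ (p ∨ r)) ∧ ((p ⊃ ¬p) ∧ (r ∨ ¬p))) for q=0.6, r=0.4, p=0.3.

0.50

¬q: Łukasiewicz ¬ gives 1 − 0.6 = 0.4
(p ⊃ ¬q): min(1, 1 − 0.3 + 0.4) = 1
¬q: Łukasiewicz ¬ gives 1 − 0.6 = 0.4
(¬q ⊃ p): min(1, 1 − 0.4 + 0.3) = 0.9
¬(¬q ⊃ p): Łukasiewicz ¬ gives 1 − 0.9 = 0.1
¬¬(¬q ⊃ p): Łukasiewicz ¬ gives 1 − 0.1 = 0.9
((p ⊃ ¬q) ⊃ ¬¬(¬q ⊃ p)): min(1, 1 − 1 + 0.9) = 0.9
(p ∨ r) = max(0.3, 0.4) = 0.4
(((p ⊃ ¬q) ⊃ ¬¬(¬q ⊃ p)) ⊃ (p ∨ r)): min(1, 1 − 0.9 + 0.4) = 0.5
¬p: Łukasiewicz ¬ gives 1 − 0.3 = 0.7
(p ⊃ ¬p): min(1, 1 − 0.3 + 0.7) = 1
¬p: Łukasiewicz ¬ gives 1 − 0.3 = 0.7
(r ∨ ¬p) = max(0.4, 0.7) = 0.7
((p ⊃ ¬p) ∧ (r ∨ ¬p)) = min(1, 0.7) = 0.7
((((p ⊃ ¬q) ⊃ ¬¬(¬q ⊃ p)) ⊃ (p ∨ r)) ∧ ((p ⊃ ¬p) ∧ (r ∨ ¬p))) = min(0.5, 0.7) = 0.5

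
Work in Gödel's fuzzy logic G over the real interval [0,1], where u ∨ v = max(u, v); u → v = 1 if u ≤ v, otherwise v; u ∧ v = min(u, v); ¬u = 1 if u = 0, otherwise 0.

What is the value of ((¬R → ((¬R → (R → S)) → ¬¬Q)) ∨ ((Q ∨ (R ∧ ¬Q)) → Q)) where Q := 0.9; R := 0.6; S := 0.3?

1.00

¬R: Gödel ¬ of 0.6 = 0 (operand ≠ 0)
¬R: Gödel ¬ of 0.6 = 0 (operand ≠ 0)
(R → S): 0.6 > 0.3, so result = 0.3
(¬R → (R → S)): 0 ≤ 0.3, so result = 1
¬Q: Gödel ¬ of 0.9 = 0 (operand ≠ 0)
¬¬Q: Gödel ¬ of 0 = 1 (operand is 0)
((¬R → (R → S)) → ¬¬Q): 1 ≤ 1, so result = 1
(¬R → ((¬R → (R → S)) → ¬¬Q)): 0 ≤ 1, so result = 1
¬Q: Gödel ¬ of 0.9 = 0 (operand ≠ 0)
(R ∧ ¬Q) = min(0.6, 0) = 0
(Q ∨ (R ∧ ¬Q)) = max(0.9, 0) = 0.9
((Q ∨ (R ∧ ¬Q)) → Q): 0.9 ≤ 0.9, so result = 1
((¬R → ((¬R → (R → S)) → ¬¬Q)) ∨ ((Q ∨ (R ∧ ¬Q)) → Q)) = max(1, 1) = 1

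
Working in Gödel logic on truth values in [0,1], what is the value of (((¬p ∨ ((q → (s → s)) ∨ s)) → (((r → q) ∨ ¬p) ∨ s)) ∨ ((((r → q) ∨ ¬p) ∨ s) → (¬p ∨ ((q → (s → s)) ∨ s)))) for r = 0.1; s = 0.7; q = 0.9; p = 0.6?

1.00

¬p: Gödel ¬ of 0.6 = 0 (operand ≠ 0)
(s → s): 0.7 ≤ 0.7, so result = 1
(q → (s → s)): 0.9 ≤ 1, so result = 1
((q → (s → s)) ∨ s) = max(1, 0.7) = 1
(¬p ∨ ((q → (s → s)) ∨ s)) = max(0, 1) = 1
(r → q): 0.1 ≤ 0.9, so result = 1
¬p: Gödel ¬ of 0.6 = 0 (operand ≠ 0)
((r → q) ∨ ¬p) = max(1, 0) = 1
(((r → q) ∨ ¬p) ∨ s) = max(1, 0.7) = 1
((¬p ∨ ((q → (s → s)) ∨ s)) → (((r → q) ∨ ¬p) ∨ s)): 1 ≤ 1, so result = 1
(r → q): 0.1 ≤ 0.9, so result = 1
¬p: Gödel ¬ of 0.6 = 0 (operand ≠ 0)
((r → q) ∨ ¬p) = max(1, 0) = 1
(((r → q) ∨ ¬p) ∨ s) = max(1, 0.7) = 1
¬p: Gödel ¬ of 0.6 = 0 (operand ≠ 0)
(s → s): 0.7 ≤ 0.7, so result = 1
(q → (s → s)): 0.9 ≤ 1, so result = 1
((q → (s → s)) ∨ s) = max(1, 0.7) = 1
(¬p ∨ ((q → (s → s)) ∨ s)) = max(0, 1) = 1
((((r → q) ∨ ¬p) ∨ s) → (¬p ∨ ((q → (s → s)) ∨ s))): 1 ≤ 1, so result = 1
(((¬p ∨ ((q → (s → s)) ∨ s)) → (((r → q) ∨ ¬p) ∨ s)) ∨ ((((r → q) ∨ ¬p) ∨ s) → (¬p ∨ ((q → (s → s)) ∨ s)))) = max(1, 1) = 1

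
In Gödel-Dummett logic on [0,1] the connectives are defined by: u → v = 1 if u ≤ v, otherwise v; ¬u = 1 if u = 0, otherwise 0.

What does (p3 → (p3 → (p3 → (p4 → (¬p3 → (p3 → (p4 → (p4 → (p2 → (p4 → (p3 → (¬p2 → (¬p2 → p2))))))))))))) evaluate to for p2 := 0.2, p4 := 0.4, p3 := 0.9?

1.00

¬p3: Gödel ¬ of 0.9 = 0 (operand ≠ 0)
¬p2: Gödel ¬ of 0.2 = 0 (operand ≠ 0)
¬p2: Gödel ¬ of 0.2 = 0 (operand ≠ 0)
(¬p2 → p2): 0 ≤ 0.2, so result = 1
(¬p2 → (¬p2 → p2)): 0 ≤ 1, so result = 1
(p3 → (¬p2 → (¬p2 → p2))): 0.9 ≤ 1, so result = 1
(p4 → (p3 → (¬p2 → (¬p2 → p2)))): 0.4 ≤ 1, so result = 1
(p2 → (p4 → (p3 → (¬p2 → (¬p2 → p2))))): 0.2 ≤ 1, so result = 1
(p4 → (p2 → (p4 → (p3 → (¬p2 → (¬p2 → p2)))))): 0.4 ≤ 1, so result = 1
(p4 → (p4 → (p2 → (p4 → (p3 → (¬p2 → (¬p2 → p2))))))): 0.4 ≤ 1, so result = 1
(p3 → (p4 → (p4 → (p2 → (p4 → (p3 → (¬p2 → (¬p2 → p2)))))))): 0.9 ≤ 1, so result = 1
(¬p3 → (p3 → (p4 → (p4 → (p2 → (p4 → (p3 → (¬p2 → (¬p2 → p2))))))))): 0 ≤ 1, so result = 1
(p4 → (¬p3 → (p3 → (p4 → (p4 → (p2 → (p4 → (p3 → (¬p2 → (¬p2 → p2)))))))))): 0.4 ≤ 1, so result = 1
(p3 → (p4 → (¬p3 → (p3 → (p4 → (p4 → (p2 → (p4 → (p3 → (¬p2 → (¬p2 → p2))))))))))): 0.9 ≤ 1, so result = 1
(p3 → (p3 → (p4 → (¬p3 → (p3 → (p4 → (p4 → (p2 → (p4 → (p3 → (¬p2 → (¬p2 → p2)))))))))))): 0.9 ≤ 1, so result = 1
(p3 → (p3 → (p3 → (p4 → (¬p3 → (p3 → (p4 → (p4 → (p2 → (p4 → (p3 → (¬p2 → (¬p2 → p2))))))))))))): 0.9 ≤ 1, so result = 1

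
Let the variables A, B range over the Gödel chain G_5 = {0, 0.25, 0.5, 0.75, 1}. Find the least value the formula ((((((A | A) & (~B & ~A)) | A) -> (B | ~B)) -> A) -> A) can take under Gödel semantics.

The minimum is attained at A = 0.5, B = 0.25:
  (A | A) = max(0.5, 0.5) = 0.5
  ~B: Gödel ¬ of 0.25 = 0 (operand ≠ 0)
  ~A: Gödel ¬ of 0.5 = 0 (operand ≠ 0)
  (~B & ~A) = min(0, 0) = 0
  ((A | A) & (~B & ~A)) = min(0.5, 0) = 0
  (((A | A) & (~B & ~A)) | A) = max(0, 0.5) = 0.5
  ~B: Gödel ¬ of 0.25 = 0 (operand ≠ 0)
  (B | ~B) = max(0.25, 0) = 0.25
  ((((A | A) & (~B & ~A)) | A) -> (B | ~B)): 0.5 > 0.25, so result = 0.25
  (((((A | A) & (~B & ~A)) | A) -> (B | ~B)) -> A): 0.25 ≤ 0.5, so result = 1
  ((((((A | A) & (~B & ~A)) | A) -> (B | ~B)) -> A) -> A): 1 > 0.5, so result = 0.5
Checking all 25 assignments confirms none give a value below 0.50.

0.50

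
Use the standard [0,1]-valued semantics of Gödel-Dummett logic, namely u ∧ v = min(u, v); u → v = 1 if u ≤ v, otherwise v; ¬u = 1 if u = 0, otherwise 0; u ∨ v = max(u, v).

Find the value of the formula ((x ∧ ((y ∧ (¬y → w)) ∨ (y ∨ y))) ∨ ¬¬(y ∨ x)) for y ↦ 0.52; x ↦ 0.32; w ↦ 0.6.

¬y: Gödel ¬ of 0.52 = 0 (operand ≠ 0)
(¬y → w): 0 ≤ 0.6, so result = 1
(y ∧ (¬y → w)) = min(0.52, 1) = 0.52
(y ∨ y) = max(0.52, 0.52) = 0.52
((y ∧ (¬y → w)) ∨ (y ∨ y)) = max(0.52, 0.52) = 0.52
(x ∧ ((y ∧ (¬y → w)) ∨ (y ∨ y))) = min(0.32, 0.52) = 0.32
(y ∨ x) = max(0.52, 0.32) = 0.52
¬(y ∨ x): Gödel ¬ of 0.52 = 0 (operand ≠ 0)
¬¬(y ∨ x): Gödel ¬ of 0 = 1 (operand is 0)
((x ∧ ((y ∧ (¬y → w)) ∨ (y ∨ y))) ∨ ¬¬(y ∨ x)) = max(0.32, 1) = 1

1.00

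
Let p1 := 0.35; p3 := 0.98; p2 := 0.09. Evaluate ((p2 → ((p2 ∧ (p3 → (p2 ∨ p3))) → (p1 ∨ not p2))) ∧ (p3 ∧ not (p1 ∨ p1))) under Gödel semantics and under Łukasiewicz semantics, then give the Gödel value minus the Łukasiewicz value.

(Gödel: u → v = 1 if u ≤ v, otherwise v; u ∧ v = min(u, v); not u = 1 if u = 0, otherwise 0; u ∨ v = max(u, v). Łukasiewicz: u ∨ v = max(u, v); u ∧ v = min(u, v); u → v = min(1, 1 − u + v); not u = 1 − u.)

-0.65

Gödel evaluation:
  (p2 ∨ p3) = max(0.09, 0.98) = 0.98
  (p3 → (p2 ∨ p3)): 0.98 ≤ 0.98, so result = 1
  (p2 ∧ (p3 → (p2 ∨ p3))) = min(0.09, 1) = 0.09
  not p2: Gödel ¬ of 0.09 = 0 (operand ≠ 0)
  (p1 ∨ not p2) = max(0.35, 0) = 0.35
  ((p2 ∧ (p3 → (p2 ∨ p3))) → (p1 ∨ not p2)): 0.09 ≤ 0.35, so result = 1
  (p2 → ((p2 ∧ (p3 → (p2 ∨ p3))) → (p1 ∨ not p2))): 0.09 ≤ 1, so result = 1
  (p1 ∨ p1) = max(0.35, 0.35) = 0.35
  not (p1 ∨ p1): Gödel ¬ of 0.35 = 0 (operand ≠ 0)
  (p3 ∧ not (p1 ∨ p1)) = min(0.98, 0) = 0
  ((p2 → ((p2 ∧ (p3 → (p2 ∨ p3))) → (p1 ∨ not p2))) ∧ (p3 ∧ not (p1 ∨ p1))) = min(1, 0) = 0
  Gödel value = 0
Łukasiewicz evaluation:
  (p2 ∨ p3) = max(0.09, 0.98) = 0.98
  (p3 → (p2 ∨ p3)): min(1, 1 − 0.98 + 0.98) = 1
  (p2 ∧ (p3 → (p2 ∨ p3))) = min(0.09, 1) = 0.09
  not p2: Łukasiewicz ¬ gives 1 − 0.09 = 0.91
  (p1 ∨ not p2) = max(0.35, 0.91) = 0.91
  ((p2 ∧ (p3 → (p2 ∨ p3))) → (p1 ∨ not p2)): min(1, 1 − 0.09 + 0.91) = 1
  (p2 → ((p2 ∧ (p3 → (p2 ∨ p3))) → (p1 ∨ not p2))): min(1, 1 − 0.09 + 1) = 1
  (p1 ∨ p1) = max(0.35, 0.35) = 0.35
  not (p1 ∨ p1): Łukasiewicz ¬ gives 1 − 0.35 = 0.65
  (p3 ∧ not (p1 ∨ p1)) = min(0.98, 0.65) = 0.65
  ((p2 → ((p2 ∧ (p3 → (p2 ∨ p3))) → (p1 ∨ not p2))) ∧ (p3 ∧ not (p1 ∨ p1))) = min(1, 0.65) = 0.65
  Łukasiewicz value = 0.65
Difference: 0 − 0.65 = -0.65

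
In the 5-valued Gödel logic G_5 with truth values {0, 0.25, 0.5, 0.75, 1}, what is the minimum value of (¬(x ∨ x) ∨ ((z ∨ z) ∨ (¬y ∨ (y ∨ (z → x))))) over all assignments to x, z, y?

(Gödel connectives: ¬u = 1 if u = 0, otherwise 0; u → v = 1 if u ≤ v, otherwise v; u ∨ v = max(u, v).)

The minimum is attained at x = 0.25, z = 0.5, y = 0.25:
  (x ∨ x) = max(0.25, 0.25) = 0.25
  ¬(x ∨ x): Gödel ¬ of 0.25 = 0 (operand ≠ 0)
  (z ∨ z) = max(0.5, 0.5) = 0.5
  ¬y: Gödel ¬ of 0.25 = 0 (operand ≠ 0)
  (z → x): 0.5 > 0.25, so result = 0.25
  (y ∨ (z → x)) = max(0.25, 0.25) = 0.25
  (¬y ∨ (y ∨ (z → x))) = max(0, 0.25) = 0.25
  ((z ∨ z) ∨ (¬y ∨ (y ∨ (z → x)))) = max(0.5, 0.25) = 0.5
  (¬(x ∨ x) ∨ ((z ∨ z) ∨ (¬y ∨ (y ∨ (z → x))))) = max(0, 0.5) = 0.5
Checking all 125 assignments confirms none give a value below 0.50.

0.50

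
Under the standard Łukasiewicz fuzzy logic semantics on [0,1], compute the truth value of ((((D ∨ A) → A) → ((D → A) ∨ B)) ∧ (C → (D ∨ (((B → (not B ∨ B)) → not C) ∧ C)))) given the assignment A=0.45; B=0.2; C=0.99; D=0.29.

0.30

(D ∨ A) = max(0.29, 0.45) = 0.45
((D ∨ A) → A): min(1, 1 − 0.45 + 0.45) = 1
(D → A): min(1, 1 − 0.29 + 0.45) = 1
((D → A) ∨ B) = max(1, 0.2) = 1
(((D ∨ A) → A) → ((D → A) ∨ B)): min(1, 1 − 1 + 1) = 1
not B: Łukasiewicz ¬ gives 1 − 0.2 = 0.8
(not B ∨ B) = max(0.8, 0.2) = 0.8
(B → (not B ∨ B)): min(1, 1 − 0.2 + 0.8) = 1
not C: Łukasiewicz ¬ gives 1 − 0.99 = 0.01
((B → (not B ∨ B)) → not C): min(1, 1 − 1 + 0.01) = 0.01
(((B → (not B ∨ B)) → not C) ∧ C) = min(0.01, 0.99) = 0.01
(D ∨ (((B → (not B ∨ B)) → not C) ∧ C)) = max(0.29, 0.01) = 0.29
(C → (D ∨ (((B → (not B ∨ B)) → not C) ∧ C))): min(1, 1 − 0.99 + 0.29) = 0.3
((((D ∨ A) → A) → ((D → A) ∨ B)) ∧ (C → (D ∨ (((B → (not B ∨ B)) → not C) ∧ C)))) = min(1, 0.3) = 0.3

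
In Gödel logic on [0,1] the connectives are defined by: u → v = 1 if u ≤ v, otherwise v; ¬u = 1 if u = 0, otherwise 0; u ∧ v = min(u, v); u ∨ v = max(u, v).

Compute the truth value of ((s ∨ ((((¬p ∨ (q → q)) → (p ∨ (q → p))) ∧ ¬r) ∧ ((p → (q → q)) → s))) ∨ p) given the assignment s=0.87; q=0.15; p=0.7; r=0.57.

0.87

¬p: Gödel ¬ of 0.7 = 0 (operand ≠ 0)
(q → q): 0.15 ≤ 0.15, so result = 1
(¬p ∨ (q → q)) = max(0, 1) = 1
(q → p): 0.15 ≤ 0.7, so result = 1
(p ∨ (q → p)) = max(0.7, 1) = 1
((¬p ∨ (q → q)) → (p ∨ (q → p))): 1 ≤ 1, so result = 1
¬r: Gödel ¬ of 0.57 = 0 (operand ≠ 0)
(((¬p ∨ (q → q)) → (p ∨ (q → p))) ∧ ¬r) = min(1, 0) = 0
(q → q): 0.15 ≤ 0.15, so result = 1
(p → (q → q)): 0.7 ≤ 1, so result = 1
((p → (q → q)) → s): 1 > 0.87, so result = 0.87
((((¬p ∨ (q → q)) → (p ∨ (q → p))) ∧ ¬r) ∧ ((p → (q → q)) → s)) = min(0, 0.87) = 0
(s ∨ ((((¬p ∨ (q → q)) → (p ∨ (q → p))) ∧ ¬r) ∧ ((p → (q → q)) → s))) = max(0.87, 0) = 0.87
((s ∨ ((((¬p ∨ (q → q)) → (p ∨ (q → p))) ∧ ¬r) ∧ ((p → (q → q)) → s))) ∨ p) = max(0.87, 0.7) = 0.87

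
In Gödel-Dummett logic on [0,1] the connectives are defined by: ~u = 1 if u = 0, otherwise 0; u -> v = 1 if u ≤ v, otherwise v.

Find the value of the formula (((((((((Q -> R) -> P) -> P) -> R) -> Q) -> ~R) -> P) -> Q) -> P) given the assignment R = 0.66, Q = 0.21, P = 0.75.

1.00

(Q -> R): 0.21 ≤ 0.66, so result = 1
((Q -> R) -> P): 1 > 0.75, so result = 0.75
(((Q -> R) -> P) -> P): 0.75 ≤ 0.75, so result = 1
((((Q -> R) -> P) -> P) -> R): 1 > 0.66, so result = 0.66
(((((Q -> R) -> P) -> P) -> R) -> Q): 0.66 > 0.21, so result = 0.21
~R: Gödel ¬ of 0.66 = 0 (operand ≠ 0)
((((((Q -> R) -> P) -> P) -> R) -> Q) -> ~R): 0.21 > 0, so result = 0
(((((((Q -> R) -> P) -> P) -> R) -> Q) -> ~R) -> P): 0 ≤ 0.75, so result = 1
((((((((Q -> R) -> P) -> P) -> R) -> Q) -> ~R) -> P) -> Q): 1 > 0.21, so result = 0.21
(((((((((Q -> R) -> P) -> P) -> R) -> Q) -> ~R) -> P) -> Q) -> P): 0.21 ≤ 0.75, so result = 1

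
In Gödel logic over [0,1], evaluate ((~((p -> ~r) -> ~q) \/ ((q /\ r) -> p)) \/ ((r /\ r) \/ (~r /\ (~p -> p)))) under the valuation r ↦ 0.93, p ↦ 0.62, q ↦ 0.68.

~r: Gödel ¬ of 0.93 = 0 (operand ≠ 0)
(p -> ~r): 0.62 > 0, so result = 0
~q: Gödel ¬ of 0.68 = 0 (operand ≠ 0)
((p -> ~r) -> ~q): 0 ≤ 0, so result = 1
~((p -> ~r) -> ~q): Gödel ¬ of 1 = 0 (operand ≠ 0)
(q /\ r) = min(0.68, 0.93) = 0.68
((q /\ r) -> p): 0.68 > 0.62, so result = 0.62
(~((p -> ~r) -> ~q) \/ ((q /\ r) -> p)) = max(0, 0.62) = 0.62
(r /\ r) = min(0.93, 0.93) = 0.93
~r: Gödel ¬ of 0.93 = 0 (operand ≠ 0)
~p: Gödel ¬ of 0.62 = 0 (operand ≠ 0)
(~p -> p): 0 ≤ 0.62, so result = 1
(~r /\ (~p -> p)) = min(0, 1) = 0
((r /\ r) \/ (~r /\ (~p -> p))) = max(0.93, 0) = 0.93
((~((p -> ~r) -> ~q) \/ ((q /\ r) -> p)) \/ ((r /\ r) \/ (~r /\ (~p -> p)))) = max(0.62, 0.93) = 0.93

0.93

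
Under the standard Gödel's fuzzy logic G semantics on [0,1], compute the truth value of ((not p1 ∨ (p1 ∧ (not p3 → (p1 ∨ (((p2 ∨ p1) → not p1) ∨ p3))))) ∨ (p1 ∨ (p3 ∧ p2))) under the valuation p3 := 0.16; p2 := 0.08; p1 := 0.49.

not p1: Gödel ¬ of 0.49 = 0 (operand ≠ 0)
not p3: Gödel ¬ of 0.16 = 0 (operand ≠ 0)
(p2 ∨ p1) = max(0.08, 0.49) = 0.49
not p1: Gödel ¬ of 0.49 = 0 (operand ≠ 0)
((p2 ∨ p1) → not p1): 0.49 > 0, so result = 0
(((p2 ∨ p1) → not p1) ∨ p3) = max(0, 0.16) = 0.16
(p1 ∨ (((p2 ∨ p1) → not p1) ∨ p3)) = max(0.49, 0.16) = 0.49
(not p3 → (p1 ∨ (((p2 ∨ p1) → not p1) ∨ p3))): 0 ≤ 0.49, so result = 1
(p1 ∧ (not p3 → (p1 ∨ (((p2 ∨ p1) → not p1) ∨ p3)))) = min(0.49, 1) = 0.49
(not p1 ∨ (p1 ∧ (not p3 → (p1 ∨ (((p2 ∨ p1) → not p1) ∨ p3))))) = max(0, 0.49) = 0.49
(p3 ∧ p2) = min(0.16, 0.08) = 0.08
(p1 ∨ (p3 ∧ p2)) = max(0.49, 0.08) = 0.49
((not p1 ∨ (p1 ∧ (not p3 → (p1 ∨ (((p2 ∨ p1) → not p1) ∨ p3))))) ∨ (p1 ∨ (p3 ∧ p2))) = max(0.49, 0.49) = 0.49

0.49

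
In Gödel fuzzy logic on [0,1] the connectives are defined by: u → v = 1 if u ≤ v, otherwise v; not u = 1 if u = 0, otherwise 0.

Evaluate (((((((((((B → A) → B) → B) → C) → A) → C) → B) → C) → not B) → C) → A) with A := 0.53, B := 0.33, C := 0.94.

0.53

(B → A): 0.33 ≤ 0.53, so result = 1
((B → A) → B): 1 > 0.33, so result = 0.33
(((B → A) → B) → B): 0.33 ≤ 0.33, so result = 1
((((B → A) → B) → B) → C): 1 > 0.94, so result = 0.94
(((((B → A) → B) → B) → C) → A): 0.94 > 0.53, so result = 0.53
((((((B → A) → B) → B) → C) → A) → C): 0.53 ≤ 0.94, so result = 1
(((((((B → A) → B) → B) → C) → A) → C) → B): 1 > 0.33, so result = 0.33
((((((((B → A) → B) → B) → C) → A) → C) → B) → C): 0.33 ≤ 0.94, so result = 1
not B: Gödel ¬ of 0.33 = 0 (operand ≠ 0)
(((((((((B → A) → B) → B) → C) → A) → C) → B) → C) → not B): 1 > 0, so result = 0
((((((((((B → A) → B) → B) → C) → A) → C) → B) → C) → not B) → C): 0 ≤ 0.94, so result = 1
(((((((((((B → A) → B) → B) → C) → A) → C) → B) → C) → not B) → C) → A): 1 > 0.53, so result = 0.53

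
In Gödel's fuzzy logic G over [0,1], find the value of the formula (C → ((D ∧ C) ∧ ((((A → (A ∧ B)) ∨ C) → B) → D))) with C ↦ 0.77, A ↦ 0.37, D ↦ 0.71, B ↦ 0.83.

(D ∧ C) = min(0.71, 0.77) = 0.71
(A ∧ B) = min(0.37, 0.83) = 0.37
(A → (A ∧ B)): 0.37 ≤ 0.37, so result = 1
((A → (A ∧ B)) ∨ C) = max(1, 0.77) = 1
(((A → (A ∧ B)) ∨ C) → B): 1 > 0.83, so result = 0.83
((((A → (A ∧ B)) ∨ C) → B) → D): 0.83 > 0.71, so result = 0.71
((D ∧ C) ∧ ((((A → (A ∧ B)) ∨ C) → B) → D)) = min(0.71, 0.71) = 0.71
(C → ((D ∧ C) ∧ ((((A → (A ∧ B)) ∨ C) → B) → D))): 0.77 > 0.71, so result = 0.71

0.71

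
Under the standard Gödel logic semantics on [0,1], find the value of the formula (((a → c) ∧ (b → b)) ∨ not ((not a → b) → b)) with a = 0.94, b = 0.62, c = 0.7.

(a → c): 0.94 > 0.7, so result = 0.7
(b → b): 0.62 ≤ 0.62, so result = 1
((a → c) ∧ (b → b)) = min(0.7, 1) = 0.7
not a: Gödel ¬ of 0.94 = 0 (operand ≠ 0)
(not a → b): 0 ≤ 0.62, so result = 1
((not a → b) → b): 1 > 0.62, so result = 0.62
not ((not a → b) → b): Gödel ¬ of 0.62 = 0 (operand ≠ 0)
(((a → c) ∧ (b → b)) ∨ not ((not a → b) → b)) = max(0.7, 0) = 0.7

0.70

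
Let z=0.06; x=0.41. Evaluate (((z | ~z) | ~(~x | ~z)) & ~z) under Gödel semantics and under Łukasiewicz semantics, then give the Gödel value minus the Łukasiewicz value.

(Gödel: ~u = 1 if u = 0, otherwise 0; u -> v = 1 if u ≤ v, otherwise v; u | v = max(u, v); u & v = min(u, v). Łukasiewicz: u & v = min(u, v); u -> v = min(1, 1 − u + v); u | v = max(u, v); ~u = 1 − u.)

Gödel evaluation:
  ~z: Gödel ¬ of 0.06 = 0 (operand ≠ 0)
  (z | ~z) = max(0.06, 0) = 0.06
  ~x: Gödel ¬ of 0.41 = 0 (operand ≠ 0)
  ~z: Gödel ¬ of 0.06 = 0 (operand ≠ 0)
  (~x | ~z) = max(0, 0) = 0
  ~(~x | ~z): Gödel ¬ of 0 = 1 (operand is 0)
  ((z | ~z) | ~(~x | ~z)) = max(0.06, 1) = 1
  ~z: Gödel ¬ of 0.06 = 0 (operand ≠ 0)
  (((z | ~z) | ~(~x | ~z)) & ~z) = min(1, 0) = 0
  Gödel value = 0
Łukasiewicz evaluation:
  ~z: Łukasiewicz ¬ gives 1 − 0.06 = 0.94
  (z | ~z) = max(0.06, 0.94) = 0.94
  ~x: Łukasiewicz ¬ gives 1 − 0.41 = 0.59
  ~z: Łukasiewicz ¬ gives 1 − 0.06 = 0.94
  (~x | ~z) = max(0.59, 0.94) = 0.94
  ~(~x | ~z): Łukasiewicz ¬ gives 1 − 0.94 = 0.06
  ((z | ~z) | ~(~x | ~z)) = max(0.94, 0.06) = 0.94
  ~z: Łukasiewicz ¬ gives 1 − 0.06 = 0.94
  (((z | ~z) | ~(~x | ~z)) & ~z) = min(0.94, 0.94) = 0.94
  Łukasiewicz value = 0.94
Difference: 0 − 0.94 = -0.94

-0.94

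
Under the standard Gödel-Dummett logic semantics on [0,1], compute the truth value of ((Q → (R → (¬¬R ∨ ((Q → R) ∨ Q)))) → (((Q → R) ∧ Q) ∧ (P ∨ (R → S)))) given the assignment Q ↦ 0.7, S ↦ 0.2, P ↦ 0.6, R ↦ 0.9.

¬R: Gödel ¬ of 0.9 = 0 (operand ≠ 0)
¬¬R: Gödel ¬ of 0 = 1 (operand is 0)
(Q → R): 0.7 ≤ 0.9, so result = 1
((Q → R) ∨ Q) = max(1, 0.7) = 1
(¬¬R ∨ ((Q → R) ∨ Q)) = max(1, 1) = 1
(R → (¬¬R ∨ ((Q → R) ∨ Q))): 0.9 ≤ 1, so result = 1
(Q → (R → (¬¬R ∨ ((Q → R) ∨ Q)))): 0.7 ≤ 1, so result = 1
(Q → R): 0.7 ≤ 0.9, so result = 1
((Q → R) ∧ Q) = min(1, 0.7) = 0.7
(R → S): 0.9 > 0.2, so result = 0.2
(P ∨ (R → S)) = max(0.6, 0.2) = 0.6
(((Q → R) ∧ Q) ∧ (P ∨ (R → S))) = min(0.7, 0.6) = 0.6
((Q → (R → (¬¬R ∨ ((Q → R) ∨ Q)))) → (((Q → R) ∧ Q) ∧ (P ∨ (R → S)))): 1 > 0.6, so result = 0.6

0.60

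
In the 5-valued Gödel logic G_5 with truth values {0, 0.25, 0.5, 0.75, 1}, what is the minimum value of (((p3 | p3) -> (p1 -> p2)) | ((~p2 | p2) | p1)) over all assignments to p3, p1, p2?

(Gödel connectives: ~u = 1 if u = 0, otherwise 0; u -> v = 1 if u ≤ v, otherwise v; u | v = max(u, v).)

The minimum is attained at p3 = 0.5, p1 = 0.5, p2 = 0.25:
  (p3 | p3) = max(0.5, 0.5) = 0.5
  (p1 -> p2): 0.5 > 0.25, so result = 0.25
  ((p3 | p3) -> (p1 -> p2)): 0.5 > 0.25, so result = 0.25
  ~p2: Gödel ¬ of 0.25 = 0 (operand ≠ 0)
  (~p2 | p2) = max(0, 0.25) = 0.25
  ((~p2 | p2) | p1) = max(0.25, 0.5) = 0.5
  (((p3 | p3) -> (p1 -> p2)) | ((~p2 | p2) | p1)) = max(0.25, 0.5) = 0.5
Checking all 125 assignments confirms none give a value below 0.50.

0.50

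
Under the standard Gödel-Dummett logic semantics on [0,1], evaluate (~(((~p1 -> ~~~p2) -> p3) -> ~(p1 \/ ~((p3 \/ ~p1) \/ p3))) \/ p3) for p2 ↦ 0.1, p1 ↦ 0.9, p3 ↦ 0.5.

~p1: Gödel ¬ of 0.9 = 0 (operand ≠ 0)
~p2: Gödel ¬ of 0.1 = 0 (operand ≠ 0)
~~p2: Gödel ¬ of 0 = 1 (operand is 0)
~~~p2: Gödel ¬ of 1 = 0 (operand ≠ 0)
(~p1 -> ~~~p2): 0 ≤ 0, so result = 1
((~p1 -> ~~~p2) -> p3): 1 > 0.5, so result = 0.5
~p1: Gödel ¬ of 0.9 = 0 (operand ≠ 0)
(p3 \/ ~p1) = max(0.5, 0) = 0.5
((p3 \/ ~p1) \/ p3) = max(0.5, 0.5) = 0.5
~((p3 \/ ~p1) \/ p3): Gödel ¬ of 0.5 = 0 (operand ≠ 0)
(p1 \/ ~((p3 \/ ~p1) \/ p3)) = max(0.9, 0) = 0.9
~(p1 \/ ~((p3 \/ ~p1) \/ p3)): Gödel ¬ of 0.9 = 0 (operand ≠ 0)
(((~p1 -> ~~~p2) -> p3) -> ~(p1 \/ ~((p3 \/ ~p1) \/ p3))): 0.5 > 0, so result = 0
~(((~p1 -> ~~~p2) -> p3) -> ~(p1 \/ ~((p3 \/ ~p1) \/ p3))): Gödel ¬ of 0 = 1 (operand is 0)
(~(((~p1 -> ~~~p2) -> p3) -> ~(p1 \/ ~((p3 \/ ~p1) \/ p3))) \/ p3) = max(1, 0.5) = 1

1.00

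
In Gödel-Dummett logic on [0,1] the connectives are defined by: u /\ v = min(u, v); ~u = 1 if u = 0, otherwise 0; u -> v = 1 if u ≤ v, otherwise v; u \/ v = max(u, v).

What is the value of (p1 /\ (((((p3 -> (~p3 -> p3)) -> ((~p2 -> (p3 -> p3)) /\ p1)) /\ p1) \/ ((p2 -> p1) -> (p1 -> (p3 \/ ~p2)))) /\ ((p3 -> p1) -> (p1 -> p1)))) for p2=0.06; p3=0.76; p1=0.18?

~p3: Gödel ¬ of 0.76 = 0 (operand ≠ 0)
(~p3 -> p3): 0 ≤ 0.76, so result = 1
(p3 -> (~p3 -> p3)): 0.76 ≤ 1, so result = 1
~p2: Gödel ¬ of 0.06 = 0 (operand ≠ 0)
(p3 -> p3): 0.76 ≤ 0.76, so result = 1
(~p2 -> (p3 -> p3)): 0 ≤ 1, so result = 1
((~p2 -> (p3 -> p3)) /\ p1) = min(1, 0.18) = 0.18
((p3 -> (~p3 -> p3)) -> ((~p2 -> (p3 -> p3)) /\ p1)): 1 > 0.18, so result = 0.18
(((p3 -> (~p3 -> p3)) -> ((~p2 -> (p3 -> p3)) /\ p1)) /\ p1) = min(0.18, 0.18) = 0.18
(p2 -> p1): 0.06 ≤ 0.18, so result = 1
~p2: Gödel ¬ of 0.06 = 0 (operand ≠ 0)
(p3 \/ ~p2) = max(0.76, 0) = 0.76
(p1 -> (p3 \/ ~p2)): 0.18 ≤ 0.76, so result = 1
((p2 -> p1) -> (p1 -> (p3 \/ ~p2))): 1 ≤ 1, so result = 1
((((p3 -> (~p3 -> p3)) -> ((~p2 -> (p3 -> p3)) /\ p1)) /\ p1) \/ ((p2 -> p1) -> (p1 -> (p3 \/ ~p2)))) = max(0.18, 1) = 1
(p3 -> p1): 0.76 > 0.18, so result = 0.18
(p1 -> p1): 0.18 ≤ 0.18, so result = 1
((p3 -> p1) -> (p1 -> p1)): 0.18 ≤ 1, so result = 1
(((((p3 -> (~p3 -> p3)) -> ((~p2 -> (p3 -> p3)) /\ p1)) /\ p1) \/ ((p2 -> p1) -> (p1 -> (p3 \/ ~p2)))) /\ ((p3 -> p1) -> (p1 -> p1))) = min(1, 1) = 1
(p1 /\ (((((p3 -> (~p3 -> p3)) -> ((~p2 -> (p3 -> p3)) /\ p1)) /\ p1) \/ ((p2 -> p1) -> (p1 -> (p3 \/ ~p2)))) /\ ((p3 -> p1) -> (p1 -> p1)))) = min(0.18, 1) = 0.18

0.18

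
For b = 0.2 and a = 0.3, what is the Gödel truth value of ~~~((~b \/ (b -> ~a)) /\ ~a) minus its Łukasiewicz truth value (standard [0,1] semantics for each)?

Gödel evaluation:
  ~b: Gödel ¬ of 0.2 = 0 (operand ≠ 0)
  ~a: Gödel ¬ of 0.3 = 0 (operand ≠ 0)
  (b -> ~a): 0.2 > 0, so result = 0
  (~b \/ (b -> ~a)) = max(0, 0) = 0
  ~a: Gödel ¬ of 0.3 = 0 (operand ≠ 0)
  ((~b \/ (b -> ~a)) /\ ~a) = min(0, 0) = 0
  ~((~b \/ (b -> ~a)) /\ ~a): Gödel ¬ of 0 = 1 (operand is 0)
  ~~((~b \/ (b -> ~a)) /\ ~a): Gödel ¬ of 1 = 0 (operand ≠ 0)
  ~~~((~b \/ (b -> ~a)) /\ ~a): Gödel ¬ of 0 = 1 (operand is 0)
  Gödel value = 1
Łukasiewicz evaluation:
  ~b: Łukasiewicz ¬ gives 1 − 0.2 = 0.8
  ~a: Łukasiewicz ¬ gives 1 − 0.3 = 0.7
  (b -> ~a): min(1, 1 − 0.2 + 0.7) = 1
  (~b \/ (b -> ~a)) = max(0.8, 1) = 1
  ~a: Łukasiewicz ¬ gives 1 − 0.3 = 0.7
  ((~b \/ (b -> ~a)) /\ ~a) = min(1, 0.7) = 0.7
  ~((~b \/ (b -> ~a)) /\ ~a): Łukasiewicz ¬ gives 1 − 0.7 = 0.3
  ~~((~b \/ (b -> ~a)) /\ ~a): Łukasiewicz ¬ gives 1 − 0.3 = 0.7
  ~~~((~b \/ (b -> ~a)) /\ ~a): Łukasiewicz ¬ gives 1 − 0.7 = 0.3
  Łukasiewicz value = 0.3
Difference: 1 − 0.3 = 0.70

0.70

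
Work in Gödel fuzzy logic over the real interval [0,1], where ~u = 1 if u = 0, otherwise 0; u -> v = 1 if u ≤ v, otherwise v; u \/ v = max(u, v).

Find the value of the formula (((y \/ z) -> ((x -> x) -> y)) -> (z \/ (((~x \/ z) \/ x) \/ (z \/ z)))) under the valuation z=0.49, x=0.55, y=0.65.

0.55

(y \/ z) = max(0.65, 0.49) = 0.65
(x -> x): 0.55 ≤ 0.55, so result = 1
((x -> x) -> y): 1 > 0.65, so result = 0.65
((y \/ z) -> ((x -> x) -> y)): 0.65 ≤ 0.65, so result = 1
~x: Gödel ¬ of 0.55 = 0 (operand ≠ 0)
(~x \/ z) = max(0, 0.49) = 0.49
((~x \/ z) \/ x) = max(0.49, 0.55) = 0.55
(z \/ z) = max(0.49, 0.49) = 0.49
(((~x \/ z) \/ x) \/ (z \/ z)) = max(0.55, 0.49) = 0.55
(z \/ (((~x \/ z) \/ x) \/ (z \/ z))) = max(0.49, 0.55) = 0.55
(((y \/ z) -> ((x -> x) -> y)) -> (z \/ (((~x \/ z) \/ x) \/ (z \/ z)))): 1 > 0.55, so result = 0.55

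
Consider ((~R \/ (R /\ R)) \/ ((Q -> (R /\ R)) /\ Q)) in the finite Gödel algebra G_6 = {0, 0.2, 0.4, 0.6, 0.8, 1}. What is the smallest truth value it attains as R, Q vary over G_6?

The minimum is attained at R = 0.2, Q = 0:
  ~R: Gödel ¬ of 0.2 = 0 (operand ≠ 0)
  (R /\ R) = min(0.2, 0.2) = 0.2
  (~R \/ (R /\ R)) = max(0, 0.2) = 0.2
  (R /\ R) = min(0.2, 0.2) = 0.2
  (Q -> (R /\ R)): 0 ≤ 0.2, so result = 1
  ((Q -> (R /\ R)) /\ Q) = min(1, 0) = 0
  ((~R \/ (R /\ R)) \/ ((Q -> (R /\ R)) /\ Q)) = max(0.2, 0) = 0.2
Checking all 36 assignments confirms none give a value below 0.20.

0.20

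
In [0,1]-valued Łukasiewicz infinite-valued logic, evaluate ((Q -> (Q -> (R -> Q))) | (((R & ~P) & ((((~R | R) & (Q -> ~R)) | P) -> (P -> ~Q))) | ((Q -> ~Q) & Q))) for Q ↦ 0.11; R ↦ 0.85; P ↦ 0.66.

1.00

(R -> Q): min(1, 1 − 0.85 + 0.11) = 0.26
(Q -> (R -> Q)): min(1, 1 − 0.11 + 0.26) = 1
(Q -> (Q -> (R -> Q))): min(1, 1 − 0.11 + 1) = 1
~P: Łukasiewicz ¬ gives 1 − 0.66 = 0.34
(R & ~P) = min(0.85, 0.34) = 0.34
~R: Łukasiewicz ¬ gives 1 − 0.85 = 0.15
(~R | R) = max(0.15, 0.85) = 0.85
~R: Łukasiewicz ¬ gives 1 − 0.85 = 0.15
(Q -> ~R): min(1, 1 − 0.11 + 0.15) = 1
((~R | R) & (Q -> ~R)) = min(0.85, 1) = 0.85
(((~R | R) & (Q -> ~R)) | P) = max(0.85, 0.66) = 0.85
~Q: Łukasiewicz ¬ gives 1 − 0.11 = 0.89
(P -> ~Q): min(1, 1 − 0.66 + 0.89) = 1
((((~R | R) & (Q -> ~R)) | P) -> (P -> ~Q)): min(1, 1 − 0.85 + 1) = 1
((R & ~P) & ((((~R | R) & (Q -> ~R)) | P) -> (P -> ~Q))) = min(0.34, 1) = 0.34
~Q: Łukasiewicz ¬ gives 1 − 0.11 = 0.89
(Q -> ~Q): min(1, 1 − 0.11 + 0.89) = 1
((Q -> ~Q) & Q) = min(1, 0.11) = 0.11
(((R & ~P) & ((((~R | R) & (Q -> ~R)) | P) -> (P -> ~Q))) | ((Q -> ~Q) & Q)) = max(0.34, 0.11) = 0.34
((Q -> (Q -> (R -> Q))) | (((R & ~P) & ((((~R | R) & (Q -> ~R)) | P) -> (P -> ~Q))) | ((Q -> ~Q) & Q))) = max(1, 0.34) = 1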